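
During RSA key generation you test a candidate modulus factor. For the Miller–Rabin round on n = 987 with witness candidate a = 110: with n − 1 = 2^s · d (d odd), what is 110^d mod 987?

n − 1 = 986 = 2^1 · 493, so s = 1 and d = 493.
110^493 mod 987 = 929.

929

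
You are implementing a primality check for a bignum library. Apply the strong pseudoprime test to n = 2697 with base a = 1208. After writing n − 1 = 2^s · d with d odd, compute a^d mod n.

n − 1 = 2696 = 2^3 · 337, so s = 3 and d = 337.
1208^337 mod 2697 = 1208.

1208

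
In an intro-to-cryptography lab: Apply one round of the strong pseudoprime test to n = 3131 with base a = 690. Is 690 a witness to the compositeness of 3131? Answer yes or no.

no

n − 1 = 3130 = 2^1 · 1565, so s = 1 and d = 1565.
Repeated squaring mod 3131: 690^1 ≡ 690, 690^2 ≡ 188, 690^4 ≡ 903, 690^8 ≡ 1349, 690^16 ≡ 690, 690^32 ≡ 188, 690^64 ≡ 903, 690^128 ≡ 1349, 690^256 ≡ 690, 690^512 ≡ 188, 690^1024 ≡ 903.
1565 = 1024 + 512 + 16 + 8 + 4 + 1, so 690^1565 ≡ 903·188·690·1349·903·690 ≡ 1 (mod 3131).
x_0 = 690^1565 mod 3131 = 1.
x_0 = 1, so 690 is not a witness.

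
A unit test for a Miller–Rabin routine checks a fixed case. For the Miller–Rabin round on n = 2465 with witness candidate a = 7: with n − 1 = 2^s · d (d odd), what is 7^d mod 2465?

2437

n − 1 = 2464 = 2^5 · 77, so s = 5 and d = 77.
7^77 mod 2465 = 2437.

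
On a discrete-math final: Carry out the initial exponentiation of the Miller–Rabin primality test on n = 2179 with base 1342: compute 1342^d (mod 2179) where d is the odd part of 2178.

2178

n − 1 = 2178 = 2^1 · 1089, so s = 1 and d = 1089.
Repeated squaring mod 2179: 1342^1 ≡ 1342, 1342^2 ≡ 1110, 1342^4 ≡ 965, 1342^8 ≡ 792, 1342^16 ≡ 1891, 1342^32 ≡ 142, 1342^64 ≡ 553, 1342^128 ≡ 749, 1342^256 ≡ 998, 1342^512 ≡ 201, 1342^1024 ≡ 1179.
1089 = 1024 + 64 + 1, so 1342^1089 ≡ 1179·553·1342 ≡ 2178 (mod 2179).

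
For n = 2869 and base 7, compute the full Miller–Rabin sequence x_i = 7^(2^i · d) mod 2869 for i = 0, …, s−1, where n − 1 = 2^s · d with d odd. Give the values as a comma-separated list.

1179, 1445

n − 1 = 2868 = 2^2 · 717, so s = 2 and d = 717.
x_0 = 7^717 mod 2869 = 1179.
x_1 = 1179^2 mod 2869 = 1445.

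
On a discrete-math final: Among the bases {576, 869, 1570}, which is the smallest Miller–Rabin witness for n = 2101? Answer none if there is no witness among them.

n − 1 = 2100 = 2^2 · 525, so s = 2 and d = 525.
Base 576: x_0 = 576^525 mod 2101 = 980. x_0 is neither 1 nor 2100, so continue squaring. x_1 = 980^2 mod 2101 = 243. Reached i = s−1 = 1 without hitting −1: 576 is a Miller–Rabin witness and 2101 is composite.
Base 869: x_0 = 869^525 mod 2101 = 1683. x_0 is neither 1 nor 2100, so continue squaring. x_1 = 1683^2 mod 2101 = 341. Reached i = s−1 = 1 without hitting −1: 869 is a Miller–Rabin witness and 2101 is composite.
Base 1570: x_0 = 1570^525 mod 2101 = 1880. x_0 is neither 1 nor 2100, so continue squaring. x_1 = 1880^2 mod 2101 = 518. Reached i = s−1 = 1 without hitting −1: 1570 is a Miller–Rabin witness and 2101 is composite.
The smallest witness among the given bases is 576.

576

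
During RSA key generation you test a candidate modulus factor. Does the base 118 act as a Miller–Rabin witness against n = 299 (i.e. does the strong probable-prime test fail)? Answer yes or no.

n − 1 = 298 = 2^1 · 149, so s = 1 and d = 149.
By repeated squaring, 118^149 ≡ 131 (mod 299).
x_0 = 118^149 mod 299 = 131.
x_0 ∉ {1, 298} and s = 1, so 118 is a Miller–Rabin witness and 299 is composite.

yes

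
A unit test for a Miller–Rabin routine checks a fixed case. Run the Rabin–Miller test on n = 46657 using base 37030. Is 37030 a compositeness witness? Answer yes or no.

yes

n − 1 = 46656 = 2^6 · 729, so s = 6 and d = 729.
x_0 = 37030^729 mod 46657 = 40773.
x_0 is neither 1 nor 46656, so continue squaring.
x_1 = 40773^2 mod 46657 = 1962.
x_2 = 1962^2 mod 46657 = 23570.
x_3 = 23570^2 mod 46657 = 1.
x_3 = 1 but x_2 ≠ ±1, a nontrivial square root of 1 — 37030 is a witness and 46657 is composite.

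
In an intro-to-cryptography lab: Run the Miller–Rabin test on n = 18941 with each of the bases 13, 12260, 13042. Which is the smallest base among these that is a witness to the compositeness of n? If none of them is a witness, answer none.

13

n − 1 = 18940 = 2^2 · 4735, so s = 2 and d = 4735.
Base 13: x_0 = 13^4735 mod 18941 = 10101. x_0 is neither 1 nor 18940, so continue squaring. x_1 = 10101^2 mod 18941 = 13975. Reached i = s−1 = 1 without hitting −1: 13 is a Miller–Rabin witness and 18941 is composite.
Base 12260: x_0 = 12260^4735 mod 18941 = 15003. x_0 is neither 1 nor 18940, so continue squaring. x_1 = 15003^2 mod 18941 = 14106. Reached i = s−1 = 1 without hitting −1: 12260 is a Miller–Rabin witness and 18941 is composite.
Base 13042: x_0 = 13042^4735 mod 18941 = 3188. x_0 is neither 1 nor 18940, so continue squaring. x_1 = 3188^2 mod 18941 = 10968. Reached i = s−1 = 1 without hitting −1: 13042 is a Miller–Rabin witness and 18941 is composite.
The smallest witness among the given bases is 13.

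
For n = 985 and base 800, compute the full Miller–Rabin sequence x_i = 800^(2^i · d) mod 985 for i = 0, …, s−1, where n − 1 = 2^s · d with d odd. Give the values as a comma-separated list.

n − 1 = 984 = 2^3 · 123, so s = 3 and d = 123.
x_0 = 800^123 mod 985 = 300.
x_1 = 300^2 mod 985 = 365.
x_2 = 365^2 mod 985 = 250.

300, 365, 250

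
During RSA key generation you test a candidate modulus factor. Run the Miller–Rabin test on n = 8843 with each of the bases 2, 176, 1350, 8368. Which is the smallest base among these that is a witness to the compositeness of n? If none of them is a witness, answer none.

n − 1 = 8842 = 2^1 · 4421, so s = 1 and d = 4421.
Base 2: x_0 = 2^4421 mod 8843 = 7609. x_0 ∉ {1, 8842} and s = 1, so 2 is a Miller–Rabin witness and 8843 is composite.
Base 176: x_0 = 176^4421 mod 8843 = 400. x_0 ∉ {1, 8842} and s = 1, so 176 is a Miller–Rabin witness and 8843 is composite.
Base 1350: x_0 = 1350^4421 mod 8843 = 6347. x_0 ∉ {1, 8842} and s = 1, so 1350 is a Miller–Rabin witness and 8843 is composite.
Base 8368: x_0 = 8368^4421 mod 8843 = 1967. x_0 ∉ {1, 8842} and s = 1, so 8368 is a Miller–Rabin witness and 8843 is composite.
The smallest witness among the given bases is 2.

2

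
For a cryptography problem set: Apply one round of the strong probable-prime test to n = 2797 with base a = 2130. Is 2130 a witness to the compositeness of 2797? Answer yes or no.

no

n − 1 = 2796 = 2^2 · 699, so s = 2 and d = 699.
x_0 = 2130^699 mod 2797 = 2194.
x_0 is neither 1 nor 2796, so continue squaring.
x_1 = 2194^2 mod 2797 = 2796.
x_1 ≡ −1, so 2130 is not a witness.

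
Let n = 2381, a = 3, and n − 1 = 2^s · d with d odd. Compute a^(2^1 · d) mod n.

n − 1 = 2380 = 2^2 · 595, so s = 2 and d = 595.
x_0 = 3^595 mod 2381 = 2312.
x_1 = 2312^2 mod 2381 = 2380.

2380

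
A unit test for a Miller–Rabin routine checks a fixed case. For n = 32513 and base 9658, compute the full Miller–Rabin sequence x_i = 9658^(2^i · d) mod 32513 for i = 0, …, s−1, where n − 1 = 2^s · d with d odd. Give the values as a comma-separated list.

8696, 27691, 4889, 5266, 29680, 27691, 4889, 5266

n − 1 = 32512 = 2^8 · 127, so s = 8 and d = 127.
x_0 = 9658^127 mod 32513 = 8696.
x_1 = 8696^2 mod 32513 = 27691.
x_2 = 27691^2 mod 32513 = 4889.
x_3 = 4889^2 mod 32513 = 5266.
x_4 = 5266^2 mod 32513 = 29680.
x_5 = 29680^2 mod 32513 = 27691.
x_6 = 27691^2 mod 32513 = 4889.
x_7 = 4889^2 mod 32513 = 5266.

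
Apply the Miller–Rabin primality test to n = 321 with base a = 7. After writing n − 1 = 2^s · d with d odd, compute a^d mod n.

n − 1 = 320 = 2^6 · 5, so s = 6 and d = 5.
Repeated squaring mod 321: 7^1 ≡ 7, 7^2 ≡ 49, 7^4 ≡ 154.
5 = 4 + 1, so 7^5 ≡ 154·7 ≡ 115 (mod 321).

115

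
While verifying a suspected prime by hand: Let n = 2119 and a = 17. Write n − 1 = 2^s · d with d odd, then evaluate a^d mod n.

2079

n − 1 = 2118 = 2^1 · 1059, so s = 1 and d = 1059.
17^1059 mod 2119 = 2079.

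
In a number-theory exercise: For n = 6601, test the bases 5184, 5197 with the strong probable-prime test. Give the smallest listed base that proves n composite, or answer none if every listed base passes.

n − 1 = 6600 = 2^3 · 825, so s = 3 and d = 825.
Base 5184: x_0 = 5184^825 mod 6601 = 1. x_0 = 1, so 5184 is not a witness.
Base 5197: x_0 = 5197^825 mod 6601 = 6600. x_0 = 6600 ≡ −1, so 5197 is not a witness.
No listed base is a witness for 6601.

none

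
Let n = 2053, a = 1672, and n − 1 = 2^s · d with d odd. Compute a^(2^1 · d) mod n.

1

n − 1 = 2052 = 2^2 · 513, so s = 2 and d = 513.
Repeated squaring mod 2053: 1672^1 ≡ 1672, 1672^2 ≡ 1451, 1672^4 ≡ 1076, 1672^8 ≡ 1937, 1672^16 ≡ 1138, 1672^32 ≡ 1654, 1672^64 ≡ 1120, 1672^128 ≡ 17, 1672^256 ≡ 289, 1672^512 ≡ 1401.
513 = 512 + 1, so 1672^513 ≡ 1401·1672 ≡ 2052 (mod 2053).
x_0 = 2052.
x_1 = 2052^2 mod 2053 = 1.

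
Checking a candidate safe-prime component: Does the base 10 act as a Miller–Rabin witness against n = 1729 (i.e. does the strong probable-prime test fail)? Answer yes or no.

no

n − 1 = 1728 = 2^6 · 27, so s = 6 and d = 27.
x_0 = 10^27 mod 1729 = 1728.
x_0 = 1728 ≡ −1, so 10 is not a witness.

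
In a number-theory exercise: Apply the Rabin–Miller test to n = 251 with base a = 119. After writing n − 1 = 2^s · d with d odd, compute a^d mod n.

n − 1 = 250 = 2^1 · 125, so s = 1 and d = 125.
Repeated squaring mod 251: 119^1 ≡ 119, 119^2 ≡ 105, 119^4 ≡ 232, 119^8 ≡ 110, 119^16 ≡ 52, 119^32 ≡ 194, 119^64 ≡ 237.
125 = 64 + 32 + 16 + 8 + 4 + 1, so 119^125 ≡ 237·194·52·110·232·119 ≡ 1 (mod 251).

1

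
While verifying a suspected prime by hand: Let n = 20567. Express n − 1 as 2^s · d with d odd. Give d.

10283

Halving: 20566 → 10283; 10283 is odd.
So 20566 = 2^1 · 10283.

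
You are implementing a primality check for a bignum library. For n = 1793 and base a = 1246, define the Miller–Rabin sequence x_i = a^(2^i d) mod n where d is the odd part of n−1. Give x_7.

n − 1 = 1792 = 2^8 · 7, so s = 8 and d = 7.
x_0 = 1246^7 mod 1793 = 757.
x_1 = 757^2 mod 1793 = 1082.
x_2 = 1082^2 mod 1793 = 1688.
x_3 = 1688^2 mod 1793 = 267.
x_4 = 267^2 mod 1793 = 1362.
x_5 = 1362^2 mod 1793 = 1082.
x_6 = 1082^2 mod 1793 = 1688.
x_7 = 1688^2 mod 1793 = 267.

267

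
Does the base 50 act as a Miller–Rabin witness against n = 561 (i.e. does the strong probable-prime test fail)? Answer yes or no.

n − 1 = 560 = 2^4 · 35, so s = 4 and d = 35.
x_0 = 50^35 mod 561 = 560.
x_0 = 560 ≡ −1, so 50 is not a witness.

no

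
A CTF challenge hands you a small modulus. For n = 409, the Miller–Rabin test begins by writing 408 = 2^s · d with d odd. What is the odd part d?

51

Halving: 408 → 204 → 102 → 51; 51 is odd.
So 408 = 2^3 · 51.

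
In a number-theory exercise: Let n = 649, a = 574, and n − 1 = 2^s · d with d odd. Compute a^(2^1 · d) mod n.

257

n − 1 = 648 = 2^3 · 81, so s = 3 and d = 81.
Repeated squaring mod 649: 574^1 ≡ 574, 574^2 ≡ 433, 574^4 ≡ 577, 574^8 ≡ 641, 574^16 ≡ 64, 574^32 ≡ 202, 574^64 ≡ 566.
81 = 64 + 16 + 1, so 574^81 ≡ 566·64·574 ≡ 563 (mod 649).
x_0 = 563.
x_1 = 563^2 mod 649 = 257.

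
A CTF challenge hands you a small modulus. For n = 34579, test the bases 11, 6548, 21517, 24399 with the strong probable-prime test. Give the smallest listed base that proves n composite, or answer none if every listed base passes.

11

n − 1 = 34578 = 2^1 · 17289, so s = 1 and d = 17289.
Base 11: x_0 = 11^17289 mod 34579 = 7224. x_0 ∉ {1, 34578} and s = 1, so 11 is a Miller–Rabin witness and 34579 is composite.
Base 6548: x_0 = 6548^17289 mod 34579 = 27677. x_0 ∉ {1, 34578} and s = 1, so 6548 is a Miller–Rabin witness and 34579 is composite.
Base 21517: x_0 = 21517^17289 mod 34579 = 13526. x_0 ∉ {1, 34578} and s = 1, so 21517 is a Miller–Rabin witness and 34579 is composite.
Base 24399: x_0 = 24399^17289 mod 34579 = 19476. x_0 ∉ {1, 34578} and s = 1, so 24399 is a Miller–Rabin witness and 34579 is composite.
The smallest witness among the given bases is 11.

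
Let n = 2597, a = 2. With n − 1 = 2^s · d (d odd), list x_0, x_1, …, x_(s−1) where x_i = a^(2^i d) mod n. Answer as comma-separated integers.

n − 1 = 2596 = 2^2 · 649, so s = 2 and d = 649.
x_0 = 2^649 mod 2597 = 821.
x_1 = 821^2 mod 2597 = 1418.

821, 1418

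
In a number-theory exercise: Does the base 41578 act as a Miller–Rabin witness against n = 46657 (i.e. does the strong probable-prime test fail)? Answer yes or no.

no

n − 1 = 46656 = 2^6 · 729, so s = 6 and d = 729.
Repeated squaring mod 46657: 41578^1 ≡ 41578, 41578^2 ≡ 41577, 41578^4 ≡ 5079, 41578^8 ≡ 41577, 41578^16 ≡ 5079, 41578^32 ≡ 41577, 41578^64 ≡ 5079, 41578^128 ≡ 41577, 41578^256 ≡ 5079, 41578^512 ≡ 41577.
729 = 512 + 128 + 64 + 16 + 8 + 1, so 41578^729 ≡ 41577·41577·5079·5079·41577·41578 ≡ 46656 (mod 46657).
x_0 = 41578^729 mod 46657 = 46656.
x_0 = 46656 ≡ −1, so 41578 is not a witness.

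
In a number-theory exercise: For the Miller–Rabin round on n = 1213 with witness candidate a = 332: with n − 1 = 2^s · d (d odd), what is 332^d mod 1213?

1212

n − 1 = 1212 = 2^2 · 303, so s = 2 and d = 303.
Repeated squaring mod 1213: 332^1 ≡ 332, 332^2 ≡ 1054, 332^4 ≡ 1021, 332^8 ≡ 474, 332^16 ≡ 271, 332^32 ≡ 661, 332^64 ≡ 241, 332^128 ≡ 1070, 332^256 ≡ 1041.
303 = 256 + 32 + 8 + 4 + 2 + 1, so 332^303 ≡ 1041·661·474·1021·1054·332 ≡ 1212 (mod 1213).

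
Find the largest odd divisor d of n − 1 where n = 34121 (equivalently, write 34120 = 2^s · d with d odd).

4265

Halving: 34120 → 17060 → 8530 → 4265; 4265 is odd.
So 34120 = 2^3 · 4265.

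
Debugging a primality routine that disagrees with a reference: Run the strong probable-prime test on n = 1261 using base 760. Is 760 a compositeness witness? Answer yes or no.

n − 1 = 1260 = 2^2 · 315, so s = 2 and d = 315.
x_0 = 760^315 mod 1261 = 463.
x_0 is neither 1 nor 1260, so continue squaring.
x_1 = 463^2 mod 1261 = 1260.
x_1 ≡ −1, so 760 is not a witness.

no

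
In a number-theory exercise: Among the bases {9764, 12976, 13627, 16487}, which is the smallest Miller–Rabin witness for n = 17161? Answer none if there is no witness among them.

n − 1 = 17160 = 2^3 · 2145, so s = 3 and d = 2145.
Base 9764: x_0 = 9764^2145 mod 17161 = 17160. x_0 = 17160 ≡ −1, so 9764 is not a witness.
Base 12976: x_0 = 12976^2145 mod 17161 = 4586. x_0 is neither 1 nor 17160, so continue squaring. x_1 = 4586^2 mod 17161 = 9171. x_2 = 9171^2 mod 17161 = 1180. Reached i = s−1 = 2 without hitting −1: 12976 is a Miller–Rabin witness and 17161 is composite.
Base 13627: x_0 = 13627^2145 mod 17161 = 9957. x_0 is neither 1 nor 17160, so continue squaring. x_1 = 9957^2 mod 17161 = 2752. x_2 = 2752^2 mod 17161 = 5503. Reached i = s−1 = 2 without hitting −1: 13627 is a Miller–Rabin witness and 17161 is composite.
Base 16487: x_0 = 16487^2145 mod 17161 = 6813. x_0 is neither 1 nor 17160, so continue squaring. x_1 = 6813^2 mod 17161 = 13625. x_2 = 13625^2 mod 17161 = 10088. Reached i = s−1 = 2 without hitting −1: 16487 is a Miller–Rabin witness and 17161 is composite.
The smallest witness among the given bases is 12976.

12976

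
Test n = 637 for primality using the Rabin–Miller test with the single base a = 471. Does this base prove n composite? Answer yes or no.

no

n − 1 = 636 = 2^2 · 159, so s = 2 and d = 159.
x_0 = 471^159 mod 637 = 1.
x_0 = 1, so 471 is not a witness.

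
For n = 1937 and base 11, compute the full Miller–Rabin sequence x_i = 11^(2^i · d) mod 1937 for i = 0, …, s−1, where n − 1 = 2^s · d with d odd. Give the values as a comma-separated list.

1740, 69, 887, 347

n − 1 = 1936 = 2^4 · 121, so s = 4 and d = 121.
x_0 = 11^121 mod 1937 = 1740.
x_1 = 1740^2 mod 1937 = 69.
x_2 = 69^2 mod 1937 = 887.
x_3 = 887^2 mod 1937 = 347.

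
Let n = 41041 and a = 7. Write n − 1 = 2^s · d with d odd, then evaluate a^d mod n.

1022

n − 1 = 41040 = 2^4 · 2565, so s = 4 and d = 2565.
Repeated squaring mod 41041: 7^1 ≡ 7, 7^2 ≡ 49, 7^4 ≡ 2401, 7^8 ≡ 19061, 7^16 ≡ 26789, 7^32 ≡ 7595, 7^64 ≡ 21420, 7^128 ≡ 19061, 7^256 ≡ 26789, 7^512 ≡ 7595, 7^1024 ≡ 21420, 7^2048 ≡ 19061.
2565 = 2048 + 512 + 4 + 1, so 7^2565 ≡ 19061·7595·2401·7 ≡ 1022 (mod 41041).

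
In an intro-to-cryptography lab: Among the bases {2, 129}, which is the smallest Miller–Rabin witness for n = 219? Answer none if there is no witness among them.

2

n − 1 = 218 = 2^1 · 109, so s = 1 and d = 109.
Base 2: x_0 = 2^109 mod 219 = 2. x_0 ∉ {1, 218} and s = 1, so 2 is a Miller–Rabin witness and 219 is composite.
Base 129: x_0 = 129^109 mod 219 = 90. x_0 ∉ {1, 218} and s = 1, so 129 is a Miller–Rabin witness and 219 is composite.
The smallest witness among the given bases is 2.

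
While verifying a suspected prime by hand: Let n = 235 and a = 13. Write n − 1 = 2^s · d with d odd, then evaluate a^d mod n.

n − 1 = 234 = 2^1 · 117, so s = 1 and d = 117.
Repeated squaring mod 235: 13^1 ≡ 13, 13^2 ≡ 169, 13^4 ≡ 126, 13^8 ≡ 131, 13^16 ≡ 6, 13^32 ≡ 36, 13^64 ≡ 121.
117 = 64 + 32 + 16 + 4 + 1, so 13^117 ≡ 121·36·6·126·13 ≡ 113 (mod 235).

113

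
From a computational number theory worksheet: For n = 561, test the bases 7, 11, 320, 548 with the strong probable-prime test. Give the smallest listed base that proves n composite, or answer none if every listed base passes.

7

n − 1 = 560 = 2^4 · 35, so s = 4 and d = 35.
Base 7: x_0 = 7^35 mod 561 = 241. x_0 is neither 1 nor 560, so continue squaring. x_1 = 241^2 mod 561 = 298. x_2 = 298^2 mod 561 = 166. x_3 = 166^2 mod 561 = 67. Reached i = s−1 = 3 without hitting −1: 7 is a Miller–Rabin witness and 561 is composite.
Base 11: x_0 = 11^35 mod 561 = 209. x_0 is neither 1 nor 560, so continue squaring. x_1 = 209^2 mod 561 = 484. x_2 = 484^2 mod 561 = 319. x_3 = 319^2 mod 561 = 220. Reached i = s−1 = 3 without hitting −1: 11 is a Miller–Rabin witness and 561 is composite.
Base 320: x_0 = 320^35 mod 561 = 551. x_0 is neither 1 nor 560, so continue squaring. x_1 = 551^2 mod 561 = 100. x_2 = 100^2 mod 561 = 463. x_3 = 463^2 mod 561 = 67. Reached i = s−1 = 3 without hitting −1: 320 is a Miller–Rabin witness and 561 is composite.
Base 548: x_0 = 548^35 mod 561 = 353. x_0 is neither 1 nor 560, so continue squaring. x_1 = 353^2 mod 561 = 67. x_2 = 67^2 mod 561 = 1. x_2 = 1 but x_1 ≠ ±1, a nontrivial square root of 1 — 548 is a witness and 561 is composite.
The smallest witness among the given bases is 7.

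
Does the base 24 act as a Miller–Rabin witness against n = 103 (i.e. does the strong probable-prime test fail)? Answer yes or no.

no

n − 1 = 102 = 2^1 · 51, so s = 1 and d = 51.
x_0 = 24^51 mod 103 = 102.
x_0 = 102 ≡ −1, so 24 is not a witness.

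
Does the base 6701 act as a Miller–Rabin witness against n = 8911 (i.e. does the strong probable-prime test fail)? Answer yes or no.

yes

n − 1 = 8910 = 2^1 · 4455, so s = 1 and d = 4455.
x_0 = 6701^4455 mod 8911 = 6098.
x_0 ∉ {1, 8910} and s = 1, so 6701 is a Miller–Rabin witness and 8911 is composite.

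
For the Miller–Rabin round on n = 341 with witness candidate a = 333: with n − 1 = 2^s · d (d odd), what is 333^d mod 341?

n − 1 = 340 = 2^2 · 85, so s = 2 and d = 85.
333^85 mod 341 = 309.

309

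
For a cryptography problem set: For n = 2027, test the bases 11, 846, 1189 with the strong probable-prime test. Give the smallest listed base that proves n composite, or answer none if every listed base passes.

n − 1 = 2026 = 2^1 · 1013, so s = 1 and d = 1013.
Base 11: x_0 = 11^1013 mod 2027 = 2026. x_0 = 2026 ≡ −1, so 11 is not a witness.
Base 846: x_0 = 846^1013 mod 2027 = 1. x_0 = 1, so 846 is not a witness.
Base 1189: x_0 = 1189^1013 mod 2027 = 2026. x_0 = 2026 ≡ −1, so 1189 is not a witness.
No listed base is a witness for 2027.

none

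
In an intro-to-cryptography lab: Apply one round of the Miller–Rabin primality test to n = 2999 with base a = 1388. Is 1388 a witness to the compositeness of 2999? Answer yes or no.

no

n − 1 = 2998 = 2^1 · 1499, so s = 1 and d = 1499.
x_0 = 1388^1499 mod 2999 = 1.
x_0 = 1, so 1388 is not a witness.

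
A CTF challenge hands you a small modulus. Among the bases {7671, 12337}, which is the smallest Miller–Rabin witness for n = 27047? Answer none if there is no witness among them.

7671

n − 1 = 27046 = 2^1 · 13523, so s = 1 and d = 13523.
Base 7671: x_0 = 7671^13523 mod 27047 = 81. x_0 ∉ {1, 27046} and s = 1, so 7671 is a Miller–Rabin witness and 27047 is composite.
Base 12337: x_0 = 12337^13523 mod 27047 = 7729. x_0 ∉ {1, 27046} and s = 1, so 12337 is a Miller–Rabin witness and 27047 is composite.
The smallest witness among the given bases is 7671.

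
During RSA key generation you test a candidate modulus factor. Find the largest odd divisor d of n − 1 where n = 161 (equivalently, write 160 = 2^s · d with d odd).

Halving: 160 → 80 → 40 → 20 → 10 → 5; 5 is odd.
So 160 = 2^5 · 5.

5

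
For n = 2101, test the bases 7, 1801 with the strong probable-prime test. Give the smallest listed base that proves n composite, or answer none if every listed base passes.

n − 1 = 2100 = 2^2 · 525, so s = 2 and d = 525.
Base 7: x_0 = 7^525 mod 2101 = 2100. x_0 = 2100 ≡ −1, so 7 is not a witness.
Base 1801: x_0 = 1801^525 mod 2101 = 2100. x_0 = 2100 ≡ −1, so 1801 is not a witness.
No listed base is a witness for 2101.

none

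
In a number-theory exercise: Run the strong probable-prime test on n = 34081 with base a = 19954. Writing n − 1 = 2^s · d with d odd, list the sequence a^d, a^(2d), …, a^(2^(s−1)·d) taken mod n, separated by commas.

24123, 20135, 24730, 23436, 30781

n − 1 = 34080 = 2^5 · 1065, so s = 5 and d = 1065.
x_0 = 19954^1065 mod 34081 = 24123.
x_1 = 24123^2 mod 34081 = 20135.
x_2 = 20135^2 mod 34081 = 24730.
x_3 = 24730^2 mod 34081 = 23436.
x_4 = 23436^2 mod 34081 = 30781.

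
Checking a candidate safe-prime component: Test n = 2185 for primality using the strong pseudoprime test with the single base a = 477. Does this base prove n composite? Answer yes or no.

n − 1 = 2184 = 2^3 · 273, so s = 3 and d = 273.
x_0 = 477^273 mod 2185 = 122.
x_0 is neither 1 nor 2184, so continue squaring.
x_1 = 122^2 mod 2185 = 1774.
x_2 = 1774^2 mod 2185 = 676.
Reached i = s−1 = 2 without hitting −1: 477 is a Miller–Rabin witness and 2185 is composite.

yes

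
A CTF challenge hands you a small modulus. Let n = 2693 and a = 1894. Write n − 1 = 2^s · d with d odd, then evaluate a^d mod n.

n − 1 = 2692 = 2^2 · 673, so s = 2 and d = 673.
By repeated squaring, 1894^673 ≡ 859 (mod 2693).

859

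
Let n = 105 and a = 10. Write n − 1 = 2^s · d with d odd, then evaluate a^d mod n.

10

n − 1 = 104 = 2^3 · 13, so s = 3 and d = 13.
10^13 mod 105 = 10.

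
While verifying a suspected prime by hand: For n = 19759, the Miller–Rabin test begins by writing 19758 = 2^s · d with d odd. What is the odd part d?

Halving: 19758 → 9879; 9879 is odd.
So 19758 = 2^1 · 9879.

9879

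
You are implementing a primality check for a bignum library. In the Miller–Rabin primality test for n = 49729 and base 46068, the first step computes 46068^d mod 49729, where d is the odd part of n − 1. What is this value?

n − 1 = 49728 = 2^6 · 777, so s = 6 and d = 777.
46068^777 mod 49729 = 19402.

19402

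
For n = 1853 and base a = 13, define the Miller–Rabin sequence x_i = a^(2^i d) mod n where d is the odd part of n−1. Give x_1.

645

n − 1 = 1852 = 2^2 · 463, so s = 2 and d = 463.
Repeated squaring mod 1853: 13^1 ≡ 13, 13^2 ≡ 169, 13^4 ≡ 766, 13^8 ≡ 1208, 13^16 ≡ 953, 13^32 ≡ 239, 13^64 ≡ 1531, 13^128 ≡ 1769, 13^256 ≡ 1497.
463 = 256 + 128 + 64 + 8 + 4 + 2 + 1, so 13^463 ≡ 1497·1769·1531·1208·766·169·13 ≡ 446 (mod 1853).
x_0 = 446.
x_1 = 446^2 mod 1853 = 645.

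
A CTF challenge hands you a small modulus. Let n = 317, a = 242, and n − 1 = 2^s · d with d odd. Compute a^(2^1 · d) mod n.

316

n − 1 = 316 = 2^2 · 79, so s = 2 and d = 79.
x_0 = 242^79 mod 317 = 203.
x_1 = 203^2 mod 317 = 316.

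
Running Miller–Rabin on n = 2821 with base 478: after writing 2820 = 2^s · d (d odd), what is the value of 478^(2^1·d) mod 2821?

n − 1 = 2820 = 2^2 · 705, so s = 2 and d = 705.
x_0 = 478^705 mod 2821 = 1611.
x_1 = 1611^2 mod 2821 = 1.

1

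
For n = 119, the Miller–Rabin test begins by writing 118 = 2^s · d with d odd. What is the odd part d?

Halving: 118 → 59; 59 is odd.
So 118 = 2^1 · 59.

59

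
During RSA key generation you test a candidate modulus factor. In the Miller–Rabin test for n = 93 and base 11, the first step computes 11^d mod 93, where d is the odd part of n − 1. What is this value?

74

n − 1 = 92 = 2^2 · 23, so s = 2 and d = 23.
11^23 mod 93 = 74.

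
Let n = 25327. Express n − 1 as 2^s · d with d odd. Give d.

Halving: 25326 → 12663; 12663 is odd.
So 25326 = 2^1 · 12663.

12663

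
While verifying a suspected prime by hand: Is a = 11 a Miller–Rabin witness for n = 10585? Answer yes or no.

n − 1 = 10584 = 2^3 · 1323, so s = 3 and d = 1323.
By repeated squaring, 11^1323 ≡ 7436 (mod 10585).
x_0 = 11^1323 mod 10585 = 7436.
x_0 is neither 1 nor 10584, so continue squaring.
x_1 = 7436^2 mod 10585 = 8641.
x_2 = 8641^2 mod 10585 = 291.
Reached i = s−1 = 2 without hitting −1: 11 is a Miller–Rabin witness and 10585 is composite.

yes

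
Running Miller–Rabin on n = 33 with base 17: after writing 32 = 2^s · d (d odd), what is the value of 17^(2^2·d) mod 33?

31

n − 1 = 32 = 2^5 · 1, so s = 5 and d = 1.
x_0 = 17^1 mod 33 = 17.
x_1 = 17^2 mod 33 = 25.
x_2 = 25^2 mod 33 = 31.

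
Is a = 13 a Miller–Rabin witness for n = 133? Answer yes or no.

n − 1 = 132 = 2^2 · 33, so s = 2 and d = 33.
x_0 = 13^33 mod 133 = 27.
x_0 is neither 1 nor 132, so continue squaring.
x_1 = 27^2 mod 133 = 64.
Reached i = s−1 = 1 without hitting −1: 13 is a Miller–Rabin witness and 133 is composite.

yes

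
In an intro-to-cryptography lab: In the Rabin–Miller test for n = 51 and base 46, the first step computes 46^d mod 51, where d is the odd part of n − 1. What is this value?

22

n − 1 = 50 = 2^1 · 25, so s = 1 and d = 25.
Repeated squaring mod 51: 46^1 ≡ 46, 46^2 ≡ 25, 46^4 ≡ 13, 46^8 ≡ 16, 46^16 ≡ 1.
25 = 16 + 8 + 1, so 46^25 ≡ 1·16·46 ≡ 22 (mod 51).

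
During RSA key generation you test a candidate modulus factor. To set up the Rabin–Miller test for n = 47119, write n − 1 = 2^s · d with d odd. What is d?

Halving: 47118 → 23559; 23559 is odd.
So 47118 = 2^1 · 23559.

23559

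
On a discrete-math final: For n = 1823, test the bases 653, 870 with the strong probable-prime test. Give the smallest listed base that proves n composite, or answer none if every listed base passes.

none

n − 1 = 1822 = 2^1 · 911, so s = 1 and d = 911.
Base 653: x_0 = 653^911 mod 1823 = 1. x_0 = 1, so 653 is not a witness.
Base 870: x_0 = 870^911 mod 1823 = 1822. x_0 = 1822 ≡ −1, so 870 is not a witness.
No listed base is a witness for 1823.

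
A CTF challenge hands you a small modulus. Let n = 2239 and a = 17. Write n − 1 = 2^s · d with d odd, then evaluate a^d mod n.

2238

n − 1 = 2238 = 2^1 · 1119, so s = 1 and d = 1119.
Repeated squaring mod 2239: 17^1 ≡ 17, 17^2 ≡ 289, 17^4 ≡ 678, 17^8 ≡ 689, 17^16 ≡ 53, 17^32 ≡ 570, 17^64 ≡ 245, 17^128 ≡ 1811, 17^256 ≡ 1825, 17^512 ≡ 1232, 17^1024 ≡ 2021.
1119 = 1024 + 64 + 16 + 8 + 4 + 2 + 1, so 17^1119 ≡ 2021·245·53·689·678·289·17 ≡ 2238 (mod 2239).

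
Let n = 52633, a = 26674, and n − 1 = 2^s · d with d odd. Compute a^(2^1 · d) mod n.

44703

n − 1 = 52632 = 2^3 · 6579, so s = 3 and d = 6579.
By repeated squaring, 26674^6579 ≡ 51913 (mod 52633).
x_0 = 51913.
x_1 = 51913^2 mod 52633 = 44703.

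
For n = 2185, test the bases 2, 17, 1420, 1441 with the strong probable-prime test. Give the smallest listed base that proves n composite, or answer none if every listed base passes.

n − 1 = 2184 = 2^3 · 273, so s = 3 and d = 273.
Base 2: x_0 = 2^273 mod 2185 = 1547. x_0 is neither 1 nor 2184, so continue squaring. x_1 = 1547^2 mod 2185 = 634. x_2 = 634^2 mod 2185 = 2101. Reached i = s−1 = 2 without hitting −1: 2 is a Miller–Rabin witness and 2185 is composite.
Base 17: x_0 = 17^273 mod 2185 = 467. x_0 is neither 1 nor 2184, so continue squaring. x_1 = 467^2 mod 2185 = 1774. x_2 = 1774^2 mod 2185 = 676. Reached i = s−1 = 2 without hitting −1: 17 is a Miller–Rabin witness and 2185 is composite.
Base 1420: x_0 = 1420^273 mod 2185 = 1870. x_0 is neither 1 nor 2184, so continue squaring. x_1 = 1870^2 mod 2185 = 900. x_2 = 900^2 mod 2185 = 1550. Reached i = s−1 = 2 without hitting −1: 1420 is a Miller–Rabin witness and 2185 is composite.
Base 1441: x_0 = 1441^273 mod 2185 = 106. x_0 is neither 1 nor 2184, so continue squaring. x_1 = 106^2 mod 2185 = 311. x_2 = 311^2 mod 2185 = 581. Reached i = s−1 = 2 without hitting −1: 1441 is a Miller–Rabin witness and 2185 is composite.
The smallest witness among the given bases is 2.

2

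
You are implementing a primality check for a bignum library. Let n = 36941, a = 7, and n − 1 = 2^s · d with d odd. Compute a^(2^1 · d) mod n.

23197

n − 1 = 36940 = 2^2 · 9235, so s = 2 and d = 9235.
Repeated squaring mod 36941: 7^1 ≡ 7, 7^2 ≡ 49, 7^4 ≡ 2401, 7^8 ≡ 2005, 7^16 ≡ 30397, 7^32 ≡ 9317, 7^64 ≡ 32080, 7^128 ≡ 24022, 7^256 ≡ 1123, 7^512 ≡ 5135, 7^1024 ≡ 29292, 7^2048 ≡ 29598, 7^4096 ≡ 22730, 7^8192 ≡ 33015.
9235 = 8192 + 1024 + 16 + 2 + 1, so 7^9235 ≡ 33015·29292·30397·49·7 ≡ 20199 (mod 36941).
x_0 = 20199.
x_1 = 20199^2 mod 36941 = 23197.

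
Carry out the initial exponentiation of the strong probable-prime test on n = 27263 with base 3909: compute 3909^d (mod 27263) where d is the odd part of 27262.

n − 1 = 27262 = 2^1 · 13631, so s = 1 and d = 13631.
3909^13631 mod 27263 = 22518.

22518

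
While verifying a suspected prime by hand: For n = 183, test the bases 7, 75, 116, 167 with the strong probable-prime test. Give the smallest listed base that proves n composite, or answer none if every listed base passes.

n − 1 = 182 = 2^1 · 91, so s = 1 and d = 91.
Base 7: x_0 = 7^91 mod 183 = 115. x_0 ∉ {1, 182} and s = 1, so 7 is a Miller–Rabin witness and 183 is composite.
Base 75: x_0 = 75^91 mod 183 = 75. x_0 ∉ {1, 182} and s = 1, so 75 is a Miller–Rabin witness and 183 is composite.
Base 116: x_0 = 116^91 mod 183 = 128. x_0 ∉ {1, 182} and s = 1, so 116 is a Miller–Rabin witness and 183 is composite.
Base 167: x_0 = 167^91 mod 183 = 167. x_0 ∉ {1, 182} and s = 1, so 167 is a Miller–Rabin witness and 183 is composite.
The smallest witness among the given bases is 7.

7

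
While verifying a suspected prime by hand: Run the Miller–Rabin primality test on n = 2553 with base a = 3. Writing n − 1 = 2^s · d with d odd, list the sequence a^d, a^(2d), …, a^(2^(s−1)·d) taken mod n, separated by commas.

n − 1 = 2552 = 2^3 · 319, so s = 3 and d = 319.
x_0 = 3^319 mod 2553 = 1473.
x_1 = 1473^2 mod 2553 = 2232.
x_2 = 2232^2 mod 2553 = 921.

1473, 2232, 921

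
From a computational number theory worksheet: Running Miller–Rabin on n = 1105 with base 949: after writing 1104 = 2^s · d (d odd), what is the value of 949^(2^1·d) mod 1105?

n − 1 = 1104 = 2^4 · 69, so s = 4 and d = 69.
x_0 = 949^69 mod 1105 = 624.
x_1 = 624^2 mod 1105 = 416.

416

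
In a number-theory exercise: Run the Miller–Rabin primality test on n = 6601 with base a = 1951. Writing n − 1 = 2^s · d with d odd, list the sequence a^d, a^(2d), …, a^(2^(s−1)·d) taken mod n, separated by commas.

2897, 2738, 4509

n − 1 = 6600 = 2^3 · 825, so s = 3 and d = 825.
x_0 = 1951^825 mod 6601 = 2897.
x_1 = 2897^2 mod 6601 = 2738.
x_2 = 2738^2 mod 6601 = 4509.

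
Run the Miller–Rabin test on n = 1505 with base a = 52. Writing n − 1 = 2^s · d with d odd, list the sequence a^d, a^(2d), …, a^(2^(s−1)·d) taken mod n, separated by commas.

n − 1 = 1504 = 2^5 · 47, so s = 5 and d = 47.
x_0 = 52^47 mod 1505 = 698.
x_1 = 698^2 mod 1505 = 1089.
x_2 = 1089^2 mod 1505 = 1486.
x_3 = 1486^2 mod 1505 = 361.
x_4 = 361^2 mod 1505 = 891.

698, 1089, 1486, 361, 891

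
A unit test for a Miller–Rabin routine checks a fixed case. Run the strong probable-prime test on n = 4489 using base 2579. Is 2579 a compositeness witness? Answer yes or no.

no

n − 1 = 4488 = 2^3 · 561, so s = 3 and d = 561.
Repeated squaring mod 4489: 2579^1 ≡ 2579, 2579^2 ≡ 3032, 2579^4 ≡ 4041, 2579^8 ≡ 3188, 2579^16 ≡ 248, 2579^32 ≡ 3147, 2579^64 ≡ 875, 2579^128 ≡ 2495, 2579^256 ≡ 3271, 2579^512 ≡ 2154.
561 = 512 + 32 + 16 + 1, so 2579^561 ≡ 2154·3147·248·2579 ≡ 1 (mod 4489).
x_0 = 2579^561 mod 4489 = 1.
x_0 = 1, so 2579 is not a witness.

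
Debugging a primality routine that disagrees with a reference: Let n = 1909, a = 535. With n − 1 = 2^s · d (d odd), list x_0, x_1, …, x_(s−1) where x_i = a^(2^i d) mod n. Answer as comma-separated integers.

1089, 432

n − 1 = 1908 = 2^2 · 477, so s = 2 and d = 477.
x_0 = 535^477 mod 1909 = 1089.
x_1 = 1089^2 mod 1909 = 432.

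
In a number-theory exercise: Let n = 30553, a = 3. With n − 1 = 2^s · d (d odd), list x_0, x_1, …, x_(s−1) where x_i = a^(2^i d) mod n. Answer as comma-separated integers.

7226, 30552, 1

n − 1 = 30552 = 2^3 · 3819, so s = 3 and d = 3819.
x_0 = 3^3819 mod 30553 = 7226.
x_1 = 7226^2 mod 30553 = 30552.
x_2 = 30552^2 mod 30553 = 1.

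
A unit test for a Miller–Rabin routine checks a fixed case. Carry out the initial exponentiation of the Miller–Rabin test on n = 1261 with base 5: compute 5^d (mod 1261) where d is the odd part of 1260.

n − 1 = 1260 = 2^2 · 315, so s = 2 and d = 315.
Repeated squaring mod 1261: 5^1 ≡ 5, 5^2 ≡ 25, 5^4 ≡ 625, 5^8 ≡ 976, 5^16 ≡ 521, 5^32 ≡ 326, 5^64 ≡ 352, 5^128 ≡ 326, 5^256 ≡ 352.
315 = 256 + 32 + 16 + 8 + 2 + 1, so 5^315 ≡ 352·326·521·976·25·5 ≡ 34 (mod 1261).

34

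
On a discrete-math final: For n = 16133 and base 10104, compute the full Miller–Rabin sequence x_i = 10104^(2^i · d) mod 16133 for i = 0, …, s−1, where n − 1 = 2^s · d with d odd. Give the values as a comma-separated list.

10104, 1192

n − 1 = 16132 = 2^2 · 4033, so s = 2 and d = 4033.
x_0 = 10104^4033 mod 16133 = 10104.
x_1 = 10104^2 mod 16133 = 1192.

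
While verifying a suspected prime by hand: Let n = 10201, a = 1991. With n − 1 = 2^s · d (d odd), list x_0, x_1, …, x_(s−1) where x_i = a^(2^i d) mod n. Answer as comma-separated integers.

5444, 3231, 3738

n − 1 = 10200 = 2^3 · 1275, so s = 3 and d = 1275.
x_0 = 1991^1275 mod 10201 = 5444.
x_1 = 5444^2 mod 10201 = 3231.
x_2 = 3231^2 mod 10201 = 3738.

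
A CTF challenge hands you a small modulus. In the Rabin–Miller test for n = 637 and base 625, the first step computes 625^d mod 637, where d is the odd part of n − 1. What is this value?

92

n − 1 = 636 = 2^2 · 159, so s = 2 and d = 159.
625^159 mod 637 = 92.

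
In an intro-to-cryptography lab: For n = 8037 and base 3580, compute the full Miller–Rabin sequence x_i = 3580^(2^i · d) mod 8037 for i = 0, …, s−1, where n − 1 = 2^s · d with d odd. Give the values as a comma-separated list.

n − 1 = 8036 = 2^2 · 2009, so s = 2 and d = 2009.
x_0 = 3580^2009 mod 8037 = 1741.
x_1 = 1741^2 mod 8037 = 1132.

1741, 1132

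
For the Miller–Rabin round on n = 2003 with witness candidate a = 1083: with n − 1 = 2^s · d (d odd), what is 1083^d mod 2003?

n − 1 = 2002 = 2^1 · 1001, so s = 1 and d = 1001.
Repeated squaring mod 2003: 1083^1 ≡ 1083, 1083^2 ≡ 1134, 1083^4 ≡ 30, 1083^8 ≡ 900, 1083^16 ≡ 788, 1083^32 ≡ 14, 1083^64 ≡ 196, 1083^128 ≡ 359, 1083^256 ≡ 689, 1083^512 ≡ 10.
1001 = 512 + 256 + 128 + 64 + 32 + 8 + 1, so 1083^1001 ≡ 10·689·359·196·14·900·1083 ≡ 1 (mod 2003).

1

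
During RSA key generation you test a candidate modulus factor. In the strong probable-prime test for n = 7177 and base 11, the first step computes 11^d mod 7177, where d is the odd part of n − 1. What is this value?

n − 1 = 7176 = 2^3 · 897, so s = 3 and d = 897.
11^897 mod 7177 = 5212.

5212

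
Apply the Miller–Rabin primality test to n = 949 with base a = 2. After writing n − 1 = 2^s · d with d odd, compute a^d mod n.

811

n − 1 = 948 = 2^2 · 237, so s = 2 and d = 237.
Repeated squaring mod 949: 2^1 ≡ 2, 2^2 ≡ 4, 2^4 ≡ 16, 2^8 ≡ 256, 2^16 ≡ 55, 2^32 ≡ 178, 2^64 ≡ 367, 2^128 ≡ 880.
237 = 128 + 64 + 32 + 8 + 4 + 1, so 2^237 ≡ 880·367·178·256·16·2 ≡ 811 (mod 949).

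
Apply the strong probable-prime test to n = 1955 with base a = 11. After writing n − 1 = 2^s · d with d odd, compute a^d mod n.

n − 1 = 1954 = 2^1 · 977, so s = 1 and d = 977.
Repeated squaring mod 1955: 11^1 ≡ 11, 11^2 ≡ 121, 11^4 ≡ 956, 11^8 ≡ 951, 11^16 ≡ 1191, 11^32 ≡ 1106, 11^64 ≡ 1361, 11^128 ≡ 936, 11^256 ≡ 256, 11^512 ≡ 1021.
977 = 512 + 256 + 128 + 64 + 16 + 1, so 11^977 ≡ 1021·256·936·1361·1191·11 ≡ 1031 (mod 1955).

1031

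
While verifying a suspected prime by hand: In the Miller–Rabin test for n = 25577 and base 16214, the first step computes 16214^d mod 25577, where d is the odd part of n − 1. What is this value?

n − 1 = 25576 = 2^3 · 3197, so s = 3 and d = 3197.
Repeated squaring mod 25577: 16214^1 ≡ 16214, 16214^2 ≡ 13390, 16214^4 ≡ 22907, 16214^8 ≡ 18494, 16214^16 ≡ 12392, 16214^32 ≡ 22933, 16214^64 ≡ 8215, 16214^128 ≡ 14099, 16214^256 ≡ 22934, 16214^512 ≡ 2928, 16214^1024 ≡ 4889, 16214^2048 ≡ 13403.
3197 = 2048 + 1024 + 64 + 32 + 16 + 8 + 4 + 1, so 16214^3197 ≡ 13403·4889·8215·22933·12392·18494·22907·16214 ≡ 16785 (mod 25577).

16785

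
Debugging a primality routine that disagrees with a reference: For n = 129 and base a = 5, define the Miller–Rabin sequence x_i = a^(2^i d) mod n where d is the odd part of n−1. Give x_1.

25

n − 1 = 128 = 2^7 · 1, so s = 7 and d = 1.
x_0 = 5^1 mod 129 = 5.
x_1 = 5^2 mod 129 = 25.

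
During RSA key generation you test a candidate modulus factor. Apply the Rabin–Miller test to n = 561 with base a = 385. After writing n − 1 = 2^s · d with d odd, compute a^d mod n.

n − 1 = 560 = 2^4 · 35, so s = 4 and d = 35.
385^35 mod 561 = 22.

22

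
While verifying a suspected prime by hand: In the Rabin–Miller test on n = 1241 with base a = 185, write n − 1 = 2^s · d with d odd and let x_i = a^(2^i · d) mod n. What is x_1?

n − 1 = 1240 = 2^3 · 155, so s = 3 and d = 155.
x_0 = 185^155 mod 1241 = 26.
x_1 = 26^2 mod 1241 = 676.

676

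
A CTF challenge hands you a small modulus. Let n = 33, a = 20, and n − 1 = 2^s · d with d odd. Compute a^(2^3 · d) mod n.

25

n − 1 = 32 = 2^5 · 1, so s = 5 and d = 1.
x_0 = 20^1 mod 33 = 20.
x_1 = 20^2 mod 33 = 4.
x_2 = 4^2 mod 33 = 16.
x_3 = 16^2 mod 33 = 25.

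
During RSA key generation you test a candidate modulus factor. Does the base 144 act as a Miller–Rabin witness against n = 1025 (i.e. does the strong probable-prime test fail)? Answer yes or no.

yes

n − 1 = 1024 = 2^10 · 1, so s = 10 and d = 1.
x_0 = 144^1 mod 1025 = 144.
x_0 is neither 1 nor 1024, so continue squaring.
x_1 = 144^2 mod 1025 = 236.
x_2 = 236^2 mod 1025 = 346.
x_3 = 346^2 mod 1025 = 816.
x_4 = 816^2 mod 1025 = 631.
x_5 = 631^2 mod 1025 = 461.
x_6 = 461^2 mod 1025 = 346.
x_7 = 346^2 mod 1025 = 816.
x_8 = 816^2 mod 1025 = 631.
x_9 = 631^2 mod 1025 = 461.
Reached i = s−1 = 9 without hitting −1: 144 is a Miller–Rabin witness and 1025 is composite.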